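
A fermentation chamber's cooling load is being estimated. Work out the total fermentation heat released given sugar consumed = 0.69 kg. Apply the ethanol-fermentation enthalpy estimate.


Q = m_sugar · 590 kJ/kg
Q = 0.69 · 590

407.1000 kJ


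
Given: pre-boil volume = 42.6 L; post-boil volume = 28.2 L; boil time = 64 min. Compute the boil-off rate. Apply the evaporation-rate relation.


rate = (V_pre − V_post) / (t_min/60)
rate = (42.6 − 28.2) / (64/60)

13.5000 L/hr


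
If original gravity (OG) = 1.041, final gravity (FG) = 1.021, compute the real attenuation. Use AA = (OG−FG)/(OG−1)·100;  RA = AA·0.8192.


AA = (1.041 − 1.021)/(1.041 − 1)·100 = 48.7805
RA = 48.7805·0.8192

39.9610 %


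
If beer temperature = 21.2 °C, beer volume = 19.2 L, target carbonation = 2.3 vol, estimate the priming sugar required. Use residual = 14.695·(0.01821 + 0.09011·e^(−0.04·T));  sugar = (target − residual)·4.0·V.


residual = 14.695·(0.01821 + 0.09011·e^(−0.04·21.2)) = 0.8347
sugar = (2.3 − 0.8347)·4.0·19.2

112.5352 g


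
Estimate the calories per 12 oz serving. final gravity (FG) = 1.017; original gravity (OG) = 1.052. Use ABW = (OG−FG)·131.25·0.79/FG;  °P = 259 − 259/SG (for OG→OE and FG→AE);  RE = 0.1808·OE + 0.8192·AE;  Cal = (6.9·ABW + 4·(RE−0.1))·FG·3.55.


ABW = (1.052 − 1.017)·131.25·0.79/1.017 = 3.5684
OE = 259 − 259/1.052 = 12.8023 °P
AE = 259 − 259/1.017 = 4.3294 °P
RE = 0.1808·12.8023 + 0.8192·4.3294 = 5.8613 °P
Cal = (6.9·3.5684 + 4·(5.8613−0.1))·1.017·3.55

172.0951 kcal


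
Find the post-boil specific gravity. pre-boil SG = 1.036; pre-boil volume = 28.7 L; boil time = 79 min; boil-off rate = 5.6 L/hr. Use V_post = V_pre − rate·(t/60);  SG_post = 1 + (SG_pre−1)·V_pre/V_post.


V_post = 28.7 − 5.6·(79/60) = 21.3267
SG_post = 1 + (1.036 − 1)·28.7/21.3267

1.0484


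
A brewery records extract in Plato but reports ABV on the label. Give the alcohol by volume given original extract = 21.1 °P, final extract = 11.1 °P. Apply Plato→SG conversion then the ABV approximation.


SG = 259/(259 − P);  ABV = (OG − FG)·131.25
OG = 259/(259 − 21.1) = 1.0887
FG = 259/(259 − 11.1) = 1.0448
ABV = (1.0887 − 1.0448)·131.25

5.7641 % ABV


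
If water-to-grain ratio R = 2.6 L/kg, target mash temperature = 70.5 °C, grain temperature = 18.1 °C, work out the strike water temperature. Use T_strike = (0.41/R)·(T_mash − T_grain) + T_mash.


T_strike = (0.41/2.6)·(70.5 − 18.1) + 70.5

78.7631 °C


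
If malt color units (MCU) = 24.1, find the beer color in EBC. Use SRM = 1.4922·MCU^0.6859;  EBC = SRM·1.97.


SRM = 1.4922·24.1^0.6859 = 13.2359
EBC = 13.2359·1.97

26.0747 EBC


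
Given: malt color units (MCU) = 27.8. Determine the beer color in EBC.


SRM = 1.4922·MCU^0.6859;  EBC = SRM·1.97
SRM = 1.4922·27.8^0.6859 = 14.5981
EBC = 14.5981·1.97

28.7583 EBC


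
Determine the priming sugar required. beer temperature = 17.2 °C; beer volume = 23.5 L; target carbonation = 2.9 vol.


residual = 14.695·(0.01821 + 0.09011·e^(−0.04·T));  sugar = (target − residual)·4.0·V
residual = 14.695·(0.01821 + 0.09011·e^(−0.04·17.2)) = 0.9331
sugar = (2.9 − 0.9331)·4.0·23.5

184.8890 g


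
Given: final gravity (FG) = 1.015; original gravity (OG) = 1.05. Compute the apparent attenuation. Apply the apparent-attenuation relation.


AA = (OG − FG)/(OG − 1) · 100
AA = (1.05 − 1.015)/(1.05 − 1) · 100

70.0000 %


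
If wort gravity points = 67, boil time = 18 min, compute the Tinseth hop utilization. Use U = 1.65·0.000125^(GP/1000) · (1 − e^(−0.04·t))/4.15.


bigness = 1.65·0.000125^(67/1000) = 0.9036
boil_factor = (1 − e^(−0.04·18))/4.15 = 0.1237
U = 0.9036 · 0.1237

0.1118


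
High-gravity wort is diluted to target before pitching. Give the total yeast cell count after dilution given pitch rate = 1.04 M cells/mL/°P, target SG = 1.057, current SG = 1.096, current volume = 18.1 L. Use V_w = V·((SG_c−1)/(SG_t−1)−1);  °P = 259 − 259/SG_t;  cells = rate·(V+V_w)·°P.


V_w = 18.1·((1.096−1)/(1.057−1)−1) = 12.3842
V_final = 18.1 + 12.3842 = 30.4842
°P = 259 − 259/1.057 = 13.9669
cells = 1.04·30.4842·13.9669

442.8003 billion cells


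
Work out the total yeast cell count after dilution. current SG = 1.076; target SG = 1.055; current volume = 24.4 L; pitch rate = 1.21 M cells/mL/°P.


V_w = V·((SG_c−1)/(SG_t−1)−1);  °P = 259 − 259/SG_t;  cells = rate·(V+V_w)·°P
V_w = 24.4·((1.076−1)/(1.055−1)−1) = 9.3164
V_final = 24.4 + 9.3164 = 33.7164
°P = 259 − 259/1.055 = 13.5024
cells = 1.21·33.7164·13.5024

550.8535 billion cells


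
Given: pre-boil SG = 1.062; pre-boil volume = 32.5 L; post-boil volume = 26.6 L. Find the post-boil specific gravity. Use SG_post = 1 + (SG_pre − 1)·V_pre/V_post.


pts_pre = (1.062 − 1)·1000 = 62.0000
pts_post = 62.0000·32.5/26.6 = 75.7519
SG_post = 1 + 75.7519/1000

1.0758


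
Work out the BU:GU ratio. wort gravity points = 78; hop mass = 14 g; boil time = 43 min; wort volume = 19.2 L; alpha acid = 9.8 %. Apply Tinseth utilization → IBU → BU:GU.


U = 1.65·0.000125^(GP/1000)·(1−e^(−0.04t))/4.15;  IBU = (α/100)·m·U·1000/V;  BU:GU = IBU/GP
U = 1.65·0.000125^(78/1000)·(1−e^(−0.04·43))/4.15 = 0.1619
IBU = (9.8/100)·14·0.1619·1000/19.2 = 11.5706
BU:GU = 11.5706/78

0.1483


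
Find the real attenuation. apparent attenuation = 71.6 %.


RA = AA · 0.8192
RA = 71.6 · 0.8192

58.6547 %


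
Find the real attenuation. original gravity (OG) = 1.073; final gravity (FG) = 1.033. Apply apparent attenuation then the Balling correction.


AA = (OG−FG)/(OG−1)·100;  RA = AA·0.8192
AA = (1.073 − 1.033)/(1.073 − 1)·100 = 54.7945
RA = 54.7945·0.8192

44.8877 %


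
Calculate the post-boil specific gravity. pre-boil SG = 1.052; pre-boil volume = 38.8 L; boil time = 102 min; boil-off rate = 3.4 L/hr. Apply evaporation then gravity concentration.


V_post = V_pre − rate·(t/60);  SG_post = 1 + (SG_pre−1)·V_pre/V_post
V_post = 38.8 − 3.4·(102/60) = 33.0200
SG_post = 1 + (1.052 − 1)·38.8/33.0200

1.0611


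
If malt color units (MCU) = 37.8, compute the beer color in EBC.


SRM = 1.4922·MCU^0.6859;  EBC = SRM·1.97
SRM = 1.4922·37.8^0.6859 = 18.0231
EBC = 18.0231·1.97

35.5054 EBC


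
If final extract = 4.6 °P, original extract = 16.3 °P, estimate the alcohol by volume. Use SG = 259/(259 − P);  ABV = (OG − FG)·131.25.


OG = 259/(259 − 16.3) = 1.0672
FG = 259/(259 − 4.6) = 1.0181
ABV = (1.0672 − 1.0181)·131.25

6.4417 % ABV


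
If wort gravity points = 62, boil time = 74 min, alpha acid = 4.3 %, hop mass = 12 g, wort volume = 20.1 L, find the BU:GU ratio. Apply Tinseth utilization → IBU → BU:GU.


U = 1.65·0.000125^(GP/1000)·(1−e^(−0.04t))/4.15;  IBU = (α/100)·m·U·1000/V;  BU:GU = IBU/GP
U = 1.65·0.000125^(62/1000)·(1−e^(−0.04·74))/4.15 = 0.2159
IBU = (4.3/100)·12·0.2159·1000/20.1 = 5.5436
BU:GU = 5.5436/62

0.0894


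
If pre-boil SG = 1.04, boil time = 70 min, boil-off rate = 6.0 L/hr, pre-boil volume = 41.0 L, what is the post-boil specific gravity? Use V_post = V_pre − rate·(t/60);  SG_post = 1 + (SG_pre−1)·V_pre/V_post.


V_post = 41.0 − 6.0·(70/60) = 34.0000
SG_post = 1 + (1.04 − 1)·41.0/34.0000

1.0482


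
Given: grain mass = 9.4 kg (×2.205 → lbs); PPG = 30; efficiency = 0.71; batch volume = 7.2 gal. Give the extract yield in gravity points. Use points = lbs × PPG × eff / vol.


lbs = 9.4 × 2.205 = 20.7270
points = 20.7270 × 30 × 0.71 / 7.2

61.3174 points


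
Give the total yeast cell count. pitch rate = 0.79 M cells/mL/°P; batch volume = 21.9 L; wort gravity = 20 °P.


cells (billions) = rate · V_L · °P
cells = 0.79 · 21.9 · 20

346.0200 billion cells


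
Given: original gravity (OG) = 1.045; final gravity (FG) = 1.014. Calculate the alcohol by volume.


ABV = (OG − FG) · 131.25
ABV = (1.045 − 1.014) · 131.25

4.0687 % ABV


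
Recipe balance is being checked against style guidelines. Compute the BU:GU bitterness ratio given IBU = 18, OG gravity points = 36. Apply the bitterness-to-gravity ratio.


BU:GU = IBU / OG_points
BU:GU = 18 / 36

0.5000


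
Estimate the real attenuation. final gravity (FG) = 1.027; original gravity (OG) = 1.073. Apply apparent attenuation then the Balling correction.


AA = (OG−FG)/(OG−1)·100;  RA = AA·0.8192
AA = (1.073 − 1.027)/(1.073 − 1)·100 = 63.0137
RA = 63.0137·0.8192

51.6208 %


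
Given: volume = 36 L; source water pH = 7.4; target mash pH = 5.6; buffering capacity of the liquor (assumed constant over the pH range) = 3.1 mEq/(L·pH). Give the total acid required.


acid = buffering capacity · (pH_source − pH_target) · V
acid = 3.1 · (7.4 − 5.6) · 36

200.8800 mEq


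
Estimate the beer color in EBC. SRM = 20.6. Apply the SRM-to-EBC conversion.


EBC = SRM · 1.97
EBC = 20.6 · 1.97

40.5820 EBC


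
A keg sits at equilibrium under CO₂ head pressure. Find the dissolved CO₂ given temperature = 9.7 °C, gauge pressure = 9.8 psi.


vols = (P + 14.695)·(0.01821 + 0.09011·e^(−0.04·T))
vols = (9.8 + 14.695)·(0.01821 + 0.09011·e^(−0.04·9.7))

1.9435 volumes


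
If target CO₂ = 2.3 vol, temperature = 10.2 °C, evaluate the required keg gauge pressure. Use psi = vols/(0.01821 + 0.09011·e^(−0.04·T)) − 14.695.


psi = 2.3/(0.01821 + 0.09011·e^(−0.04·10.2)) − 14.695

14.7426 psi


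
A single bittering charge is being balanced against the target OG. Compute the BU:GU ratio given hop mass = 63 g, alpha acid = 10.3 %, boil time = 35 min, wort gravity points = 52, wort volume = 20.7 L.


U = 1.65·0.000125^(GP/1000)·(1−e^(−0.04t))/4.15;  IBU = (α/100)·m·U·1000/V;  BU:GU = IBU/GP
U = 1.65·0.000125^(52/1000)·(1−e^(−0.04·35))/4.15 = 0.1877
IBU = (10.3/100)·63·0.1877·1000/20.7 = 58.8451
BU:GU = 58.8451/52

1.1316


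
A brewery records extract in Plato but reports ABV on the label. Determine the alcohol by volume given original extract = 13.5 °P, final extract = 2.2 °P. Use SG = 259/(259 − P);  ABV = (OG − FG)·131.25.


OG = 259/(259 − 13.5) = 1.0550
FG = 259/(259 − 2.2) = 1.0086
ABV = (1.0550 − 1.0086)·131.25

6.0930 % ABV


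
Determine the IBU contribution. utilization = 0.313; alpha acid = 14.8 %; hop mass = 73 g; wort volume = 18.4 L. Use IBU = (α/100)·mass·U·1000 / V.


IBU = (14.8/100)·73·0.313·1000 / 18.4

183.7854 IBU


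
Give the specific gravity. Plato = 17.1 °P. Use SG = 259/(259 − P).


SG = 259/(259 − 17.1)

1.0707


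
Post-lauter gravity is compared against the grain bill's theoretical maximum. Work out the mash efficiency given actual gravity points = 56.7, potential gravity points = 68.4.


efficiency = actual / potential × 100
efficiency = 56.7 / 68.4 × 100

82.8947 %


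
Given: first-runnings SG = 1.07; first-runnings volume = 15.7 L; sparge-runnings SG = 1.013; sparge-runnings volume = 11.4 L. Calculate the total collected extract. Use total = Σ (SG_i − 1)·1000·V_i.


first = (1.07 − 1)·1000·15.7 = 1099.0000
sparge = (1.013 − 1)·1000·11.4 = 148.2000
total = 1099.0000 + 148.2000

1247.2000 gravity·L


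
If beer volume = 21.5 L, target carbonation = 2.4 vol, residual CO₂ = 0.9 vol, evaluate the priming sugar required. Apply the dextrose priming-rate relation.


sugar = (target − residual)·4.0·V
sugar = (2.4 − 0.9)·4.0·21.5

129.0000 g


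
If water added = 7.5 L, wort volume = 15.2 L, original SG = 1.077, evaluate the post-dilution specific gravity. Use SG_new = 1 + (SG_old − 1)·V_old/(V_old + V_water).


pts = (1.077 − 1)·1000·15.2/(15.2 + 7.5) = 51.5595
SG_new = 1 + 51.5595/1000

1.0516


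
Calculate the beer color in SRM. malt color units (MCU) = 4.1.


SRM = 1.4922 · MCU^0.6859
SRM = 1.4922 · 4.1^0.6859

3.9277 SRM


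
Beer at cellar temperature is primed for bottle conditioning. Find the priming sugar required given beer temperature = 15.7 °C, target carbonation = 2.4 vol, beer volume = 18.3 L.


residual = 14.695·(0.01821 + 0.09011·e^(−0.04·T));  sugar = (target − residual)·4.0·V
residual = 14.695·(0.01821 + 0.09011·e^(−0.04·15.7)) = 0.9742
sugar = (2.4 − 0.9742)·4.0·18.3

104.3650 g


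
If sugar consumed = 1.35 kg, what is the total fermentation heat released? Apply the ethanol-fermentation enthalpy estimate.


Q = m_sugar · 590 kJ/kg
Q = 1.35 · 590

796.5000 kJ


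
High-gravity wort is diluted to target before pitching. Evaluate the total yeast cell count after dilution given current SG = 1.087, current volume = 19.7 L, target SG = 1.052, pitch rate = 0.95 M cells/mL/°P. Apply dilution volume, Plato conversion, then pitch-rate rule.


V_w = V·((SG_c−1)/(SG_t−1)−1);  °P = 259 − 259/SG_t;  cells = rate·(V+V_w)·°P
V_w = 19.7·((1.087−1)/(1.052−1)−1) = 13.2596
V_final = 19.7 + 13.2596 = 32.9596
°P = 259 − 259/1.052 = 12.8023
cells = 0.95·32.9596·12.8023

400.8604 billion cells


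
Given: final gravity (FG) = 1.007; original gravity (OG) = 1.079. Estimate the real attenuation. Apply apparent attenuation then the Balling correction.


AA = (OG−FG)/(OG−1)·100;  RA = AA·0.8192
AA = (1.079 − 1.007)/(1.079 − 1)·100 = 91.1392
RA = 91.1392·0.8192

74.6613 %


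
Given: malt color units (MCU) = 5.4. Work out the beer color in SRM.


SRM = 1.4922 · MCU^0.6859
SRM = 1.4922 · 5.4^0.6859

4.7443 SRM


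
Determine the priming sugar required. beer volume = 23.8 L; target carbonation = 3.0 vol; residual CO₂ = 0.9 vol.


sugar = (target − residual)·4.0·V
sugar = (3.0 − 0.9)·4.0·23.8

199.9200 g


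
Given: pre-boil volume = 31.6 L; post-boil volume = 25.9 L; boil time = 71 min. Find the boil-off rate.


rate = (V_pre − V_post) / (t_min/60)
rate = (31.6 − 25.9) / (71/60)

4.8169 L/hr


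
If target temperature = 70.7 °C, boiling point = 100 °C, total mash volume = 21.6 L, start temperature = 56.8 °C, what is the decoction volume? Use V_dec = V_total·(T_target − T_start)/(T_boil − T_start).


V_dec = 21.6·(70.7 − 56.8)/(100 − 56.8)

6.9500 L


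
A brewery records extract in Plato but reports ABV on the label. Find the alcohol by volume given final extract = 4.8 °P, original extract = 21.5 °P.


SG = 259/(259 − P);  ABV = (OG − FG)·131.25
OG = 259/(259 − 21.5) = 1.0905
FG = 259/(259 − 4.8) = 1.0189
ABV = (1.0905 − 1.0189)·131.25

9.4032 % ABV


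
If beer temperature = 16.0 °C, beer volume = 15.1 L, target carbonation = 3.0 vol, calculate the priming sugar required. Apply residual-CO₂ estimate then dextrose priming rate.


residual = 14.695·(0.01821 + 0.09011·e^(−0.04·T));  sugar = (target − residual)·4.0·V
residual = 14.695·(0.01821 + 0.09011·e^(−0.04·16.0)) = 0.9658
sugar = (3.0 − 0.9658)·4.0·15.1

122.8645 g


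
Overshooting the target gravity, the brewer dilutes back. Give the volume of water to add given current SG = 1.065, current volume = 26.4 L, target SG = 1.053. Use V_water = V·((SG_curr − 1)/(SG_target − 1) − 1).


V_water = 26.4·((1.065 − 1)/(1.053 − 1) − 1)

5.9774 L


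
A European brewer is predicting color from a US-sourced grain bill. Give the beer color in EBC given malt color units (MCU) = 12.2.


SRM = 1.4922·MCU^0.6859;  EBC = SRM·1.97
SRM = 1.4922·12.2^0.6859 = 8.2978
EBC = 8.2978·1.97

16.3466 EBC


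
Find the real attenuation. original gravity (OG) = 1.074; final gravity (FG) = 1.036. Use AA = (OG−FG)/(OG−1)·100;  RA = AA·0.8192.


AA = (1.074 − 1.036)/(1.074 − 1)·100 = 51.3514
RA = 51.3514·0.8192

42.0670 %


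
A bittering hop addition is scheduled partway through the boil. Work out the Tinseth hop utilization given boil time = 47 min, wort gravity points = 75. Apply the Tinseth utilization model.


U = 1.65·0.000125^(GP/1000) · (1 − e^(−0.04·t))/4.15
bigness = 1.65·0.000125^(75/1000) = 0.8409
boil_factor = (1 − e^(−0.04·47))/4.15 = 0.2042
U = 0.8409 · 0.2042

0.1717


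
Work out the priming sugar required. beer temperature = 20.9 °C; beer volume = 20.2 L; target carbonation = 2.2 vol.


residual = 14.695·(0.01821 + 0.09011·e^(−0.04·T));  sugar = (target − residual)·4.0·V
residual = 14.695·(0.01821 + 0.09011·e^(−0.04·20.9)) = 0.8415
sugar = (2.2 − 0.8415)·4.0·20.2

109.7633 g


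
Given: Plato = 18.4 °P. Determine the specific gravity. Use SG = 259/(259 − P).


SG = 259/(259 − 18.4)

1.0765


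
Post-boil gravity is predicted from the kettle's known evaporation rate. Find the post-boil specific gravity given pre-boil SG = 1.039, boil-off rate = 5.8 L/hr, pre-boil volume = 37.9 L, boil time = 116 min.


V_post = V_pre − rate·(t/60);  SG_post = 1 + (SG_pre−1)·V_pre/V_post
V_post = 37.9 − 5.8·(116/60) = 26.6867
SG_post = 1 + (1.039 − 1)·37.9/26.6867

1.0554


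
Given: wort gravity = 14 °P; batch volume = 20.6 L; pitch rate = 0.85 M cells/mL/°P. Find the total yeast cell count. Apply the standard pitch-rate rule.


cells (billions) = rate · V_L · °P
cells = 0.85 · 20.6 · 14

245.1400 billion cells


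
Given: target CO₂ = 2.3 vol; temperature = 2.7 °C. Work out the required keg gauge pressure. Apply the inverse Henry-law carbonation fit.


psi = vols/(0.01821 + 0.09011·e^(−0.04·T)) − 14.695
psi = 2.3/(0.01821 + 0.09011·e^(−0.04·2.7)) − 14.695

8.5150 psi


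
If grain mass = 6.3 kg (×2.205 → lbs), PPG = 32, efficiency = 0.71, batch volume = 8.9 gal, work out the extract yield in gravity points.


points = lbs × PPG × eff / vol
lbs = 6.3 × 2.205 = 13.8915
points = 13.8915 × 32 × 0.71 / 8.9

35.4623 points


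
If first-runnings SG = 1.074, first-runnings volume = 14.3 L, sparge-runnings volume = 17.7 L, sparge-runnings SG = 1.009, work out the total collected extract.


total = Σ (SG_i − 1)·1000·V_i
first = (1.074 − 1)·1000·14.3 = 1058.2000
sparge = (1.009 − 1)·1000·17.7 = 159.3000
total = 1058.2000 + 159.3000

1217.5000 gravity·L


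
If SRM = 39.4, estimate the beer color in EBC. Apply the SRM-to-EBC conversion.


EBC = SRM · 1.97
EBC = 39.4 · 1.97

77.6180 EBC


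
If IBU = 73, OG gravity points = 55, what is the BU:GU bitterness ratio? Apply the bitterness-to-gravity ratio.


BU:GU = IBU / OG_points
BU:GU = 73 / 55

1.3273


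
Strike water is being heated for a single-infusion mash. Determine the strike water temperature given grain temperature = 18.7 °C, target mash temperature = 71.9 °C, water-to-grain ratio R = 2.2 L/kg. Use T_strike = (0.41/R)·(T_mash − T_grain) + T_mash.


T_strike = (0.41/2.2)·(71.9 − 18.7) + 71.9

81.8145 °C


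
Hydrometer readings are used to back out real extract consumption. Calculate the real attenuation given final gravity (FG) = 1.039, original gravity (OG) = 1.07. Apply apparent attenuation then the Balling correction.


AA = (OG−FG)/(OG−1)·100;  RA = AA·0.8192
AA = (1.07 − 1.039)/(1.07 − 1)·100 = 44.2857
RA = 44.2857·0.8192

36.2789 %


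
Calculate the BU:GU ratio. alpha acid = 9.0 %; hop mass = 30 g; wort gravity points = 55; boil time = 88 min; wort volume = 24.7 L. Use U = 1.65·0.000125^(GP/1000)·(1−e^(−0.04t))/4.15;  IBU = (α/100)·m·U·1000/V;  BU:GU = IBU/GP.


U = 1.65·0.000125^(55/1000)·(1−e^(−0.04·88))/4.15 = 0.2354
IBU = (9.0/100)·30·0.2354·1000/24.7 = 25.7267
BU:GU = 25.7267/55

0.4678


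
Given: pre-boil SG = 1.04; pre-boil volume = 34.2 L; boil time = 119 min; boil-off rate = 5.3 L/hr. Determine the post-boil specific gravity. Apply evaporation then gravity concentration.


V_post = V_pre − rate·(t/60);  SG_post = 1 + (SG_pre−1)·V_pre/V_post
V_post = 34.2 − 5.3·(119/60) = 23.6883
SG_post = 1 + (1.04 − 1)·34.2/23.6883

1.0577


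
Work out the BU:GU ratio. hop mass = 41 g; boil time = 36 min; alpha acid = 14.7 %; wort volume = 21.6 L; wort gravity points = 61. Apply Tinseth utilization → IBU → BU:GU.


U = 1.65·0.000125^(GP/1000)·(1−e^(−0.04t))/4.15;  IBU = (α/100)·m·U·1000/V;  BU:GU = IBU/GP
U = 1.65·0.000125^(61/1000)·(1−e^(−0.04·36))/4.15 = 0.1754
IBU = (14.7/100)·41·0.1754·1000/21.6 = 48.9283
BU:GU = 48.9283/61

0.8021


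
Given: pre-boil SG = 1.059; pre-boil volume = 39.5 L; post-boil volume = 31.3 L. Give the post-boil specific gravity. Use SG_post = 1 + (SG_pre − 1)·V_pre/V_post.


pts_pre = (1.059 − 1)·1000 = 59.0000
pts_post = 59.0000·39.5/31.3 = 74.4569
SG_post = 1 + 74.4569/1000

1.0745


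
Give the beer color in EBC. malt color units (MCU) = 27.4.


SRM = 1.4922·MCU^0.6859;  EBC = SRM·1.97
SRM = 1.4922·27.4^0.6859 = 14.4537
EBC = 14.4537·1.97

28.4739 EBC


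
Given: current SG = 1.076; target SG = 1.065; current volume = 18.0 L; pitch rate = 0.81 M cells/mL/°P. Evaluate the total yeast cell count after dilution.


V_w = V·((SG_c−1)/(SG_t−1)−1);  °P = 259 − 259/SG_t;  cells = rate·(V+V_w)·°P
V_w = 18.0·((1.076−1)/(1.065−1)−1) = 3.0462
V_final = 18.0 + 3.0462 = 21.0462
°P = 259 − 259/1.065 = 15.8075
cells = 0.81·21.0462·15.8075

269.4767 billion cells


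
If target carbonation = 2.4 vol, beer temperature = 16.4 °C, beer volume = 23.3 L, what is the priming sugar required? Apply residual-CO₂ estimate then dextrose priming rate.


residual = 14.695·(0.01821 + 0.09011·e^(−0.04·T));  sugar = (target − residual)·4.0·V
residual = 14.695·(0.01821 + 0.09011·e^(−0.04·16.4)) = 0.9547
sugar = (2.4 − 0.9547)·4.0·23.3

134.6986 g


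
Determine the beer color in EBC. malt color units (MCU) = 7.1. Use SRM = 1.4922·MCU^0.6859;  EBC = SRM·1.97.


SRM = 1.4922·7.1^0.6859 = 5.7241
EBC = 5.7241·1.97

11.2764 EBC


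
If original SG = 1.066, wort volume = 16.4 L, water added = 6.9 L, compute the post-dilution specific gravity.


SG_new = 1 + (SG_old − 1)·V_old/(V_old + V_water)
pts = (1.066 − 1)·1000·16.4/(16.4 + 6.9) = 46.4549
SG_new = 1 + 46.4549/1000

1.0465


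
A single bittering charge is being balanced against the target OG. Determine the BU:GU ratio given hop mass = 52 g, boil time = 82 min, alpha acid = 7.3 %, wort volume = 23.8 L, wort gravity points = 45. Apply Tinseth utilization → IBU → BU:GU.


U = 1.65·0.000125^(GP/1000)·(1−e^(−0.04t))/4.15;  IBU = (α/100)·m·U·1000/V;  BU:GU = IBU/GP
U = 1.65·0.000125^(45/1000)·(1−e^(−0.04·82))/4.15 = 0.2554
IBU = (7.3/100)·52·0.2554·1000/23.8 = 40.7276
BU:GU = 40.7276/45

0.9051


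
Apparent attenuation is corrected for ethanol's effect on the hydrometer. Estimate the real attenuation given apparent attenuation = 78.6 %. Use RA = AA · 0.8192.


RA = 78.6 · 0.8192

64.3891 %


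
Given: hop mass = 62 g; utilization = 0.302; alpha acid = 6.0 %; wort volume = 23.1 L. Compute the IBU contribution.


IBU = (α/100)·mass·U·1000 / V
IBU = (6.0/100)·62·0.302·1000 / 23.1

48.6338 IBU


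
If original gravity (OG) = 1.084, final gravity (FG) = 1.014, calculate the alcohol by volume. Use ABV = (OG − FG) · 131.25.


ABV = (1.084 − 1.014) · 131.25

9.1875 % ABV


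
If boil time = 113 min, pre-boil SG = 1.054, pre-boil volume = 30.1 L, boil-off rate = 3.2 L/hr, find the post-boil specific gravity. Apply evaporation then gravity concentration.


V_post = V_pre − rate·(t/60);  SG_post = 1 + (SG_pre−1)·V_pre/V_post
V_post = 30.1 − 3.2·(113/60) = 24.0733
SG_post = 1 + (1.054 − 1)·30.1/24.0733

1.0675


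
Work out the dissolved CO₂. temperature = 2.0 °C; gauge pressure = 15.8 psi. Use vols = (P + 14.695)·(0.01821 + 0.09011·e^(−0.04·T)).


vols = (15.8 + 14.695)·(0.01821 + 0.09011·e^(−0.04·2.0))

3.0919 volumes


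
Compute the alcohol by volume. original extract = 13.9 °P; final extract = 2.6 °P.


SG = 259/(259 − P);  ABV = (OG − FG)·131.25
OG = 259/(259 − 13.9) = 1.0567
FG = 259/(259 − 2.6) = 1.0101
ABV = (1.0567 − 1.0101)·131.25

6.1125 % ABV


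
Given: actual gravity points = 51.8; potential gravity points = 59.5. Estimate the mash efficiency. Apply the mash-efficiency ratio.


efficiency = actual / potential × 100
efficiency = 51.8 / 59.5 × 100

87.0588 %


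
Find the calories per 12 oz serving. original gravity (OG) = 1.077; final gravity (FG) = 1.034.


ABW = (OG−FG)·131.25·0.79/FG;  °P = 259 − 259/SG (for OG→OE and FG→AE);  RE = 0.1808·OE + 0.8192·AE;  Cal = (6.9·ABW + 4·(RE−0.1))·FG·3.55
ABW = (1.077 − 1.034)·131.25·0.79/1.034 = 4.3120
OE = 259 − 259/1.077 = 18.5172 °P
AE = 259 − 259/1.034 = 8.5164 °P
RE = 0.1808·18.5172 + 0.8192·8.5164 = 10.3246 °P
Cal = (6.9·4.3120 + 4·(10.3246−0.1))·1.034·3.55

259.3379 kcal


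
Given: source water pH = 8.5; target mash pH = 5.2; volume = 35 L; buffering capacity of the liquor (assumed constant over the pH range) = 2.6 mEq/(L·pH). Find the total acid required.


acid = buffering capacity · (pH_source − pH_target) · V
acid = 2.6 · (8.5 − 5.2) · 35

300.3000 mEq


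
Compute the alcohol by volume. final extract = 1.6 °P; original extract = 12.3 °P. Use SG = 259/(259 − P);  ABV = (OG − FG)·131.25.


OG = 259/(259 − 12.3) = 1.0499
FG = 259/(259 − 1.6) = 1.0062
ABV = (1.0499 − 1.0062)·131.25

5.7280 % ABV


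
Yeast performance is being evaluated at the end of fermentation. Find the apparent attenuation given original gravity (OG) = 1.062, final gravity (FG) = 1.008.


AA = (OG − FG)/(OG − 1) · 100
AA = (1.062 − 1.008)/(1.062 − 1) · 100

87.0968 %


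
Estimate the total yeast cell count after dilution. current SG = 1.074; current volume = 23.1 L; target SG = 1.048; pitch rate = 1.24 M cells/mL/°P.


V_w = V·((SG_c−1)/(SG_t−1)−1);  °P = 259 − 259/SG_t;  cells = rate·(V+V_w)·°P
V_w = 23.1·((1.074−1)/(1.048−1)−1) = 12.5125
V_final = 23.1 + 12.5125 = 35.6125
°P = 259 − 259/1.048 = 11.8626
cells = 1.24·35.6125·11.8626

523.8463 billion cells


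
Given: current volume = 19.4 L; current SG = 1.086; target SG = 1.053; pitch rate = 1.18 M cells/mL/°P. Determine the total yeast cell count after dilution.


V_w = V·((SG_c−1)/(SG_t−1)−1);  °P = 259 − 259/SG_t;  cells = rate·(V+V_w)·°P
V_w = 19.4·((1.086−1)/(1.053−1)−1) = 12.0792
V_final = 19.4 + 12.0792 = 31.4792
°P = 259 − 259/1.053 = 13.0361
cells = 1.18·31.4792·13.0361

484.2321 billion cells


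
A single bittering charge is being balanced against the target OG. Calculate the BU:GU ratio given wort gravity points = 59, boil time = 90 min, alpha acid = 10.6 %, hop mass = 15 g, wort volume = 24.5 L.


U = 1.65·0.000125^(GP/1000)·(1−e^(−0.04t))/4.15;  IBU = (α/100)·m·U·1000/V;  BU:GU = IBU/GP
U = 1.65·0.000125^(59/1000)·(1−e^(−0.04·90))/4.15 = 0.2276
IBU = (10.6/100)·15·0.2276·1000/24.5 = 14.7691
BU:GU = 14.7691/59

0.2503


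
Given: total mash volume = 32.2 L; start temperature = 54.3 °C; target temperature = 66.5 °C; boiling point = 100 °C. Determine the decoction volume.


V_dec = V_total·(T_target − T_start)/(T_boil − T_start)
V_dec = 32.2·(66.5 − 54.3)/(100 − 54.3)

8.5961 L


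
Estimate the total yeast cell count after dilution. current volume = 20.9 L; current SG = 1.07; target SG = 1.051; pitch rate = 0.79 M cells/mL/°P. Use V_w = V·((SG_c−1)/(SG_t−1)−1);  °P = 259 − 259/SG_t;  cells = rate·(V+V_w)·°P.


V_w = 20.9·((1.07−1)/(1.051−1)−1) = 7.7863
V_final = 20.9 + 7.7863 = 28.6863
°P = 259 − 259/1.051 = 12.5680
cells = 0.79·28.6863·12.5680

284.8187 billion cells


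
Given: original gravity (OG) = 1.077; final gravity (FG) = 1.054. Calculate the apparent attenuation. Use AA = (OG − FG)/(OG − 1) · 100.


AA = (1.077 − 1.054)/(1.077 − 1) · 100

29.8701 %


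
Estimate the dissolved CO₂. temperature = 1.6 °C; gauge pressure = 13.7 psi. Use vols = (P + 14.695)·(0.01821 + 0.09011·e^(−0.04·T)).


vols = (13.7 + 14.695)·(0.01821 + 0.09011·e^(−0.04·1.6))

2.9171 volumes


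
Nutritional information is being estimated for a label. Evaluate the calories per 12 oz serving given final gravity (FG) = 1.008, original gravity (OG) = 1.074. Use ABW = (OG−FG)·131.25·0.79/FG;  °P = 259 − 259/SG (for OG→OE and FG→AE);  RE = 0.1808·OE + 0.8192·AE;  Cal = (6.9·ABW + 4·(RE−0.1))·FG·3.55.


ABW = (1.074 − 1.008)·131.25·0.79/1.008 = 6.7891
OE = 259 − 259/1.074 = 17.8454 °P
AE = 259 − 259/1.008 = 2.0556 °P
RE = 0.1808·17.8454 + 0.8192·2.0556 = 4.9104 °P
Cal = (6.9·6.7891 + 4·(4.9104−0.1))·1.008·3.55

236.4821 kcal


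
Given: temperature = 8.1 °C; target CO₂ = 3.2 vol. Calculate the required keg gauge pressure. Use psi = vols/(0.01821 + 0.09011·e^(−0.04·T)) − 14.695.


psi = 3.2/(0.01821 + 0.09011·e^(−0.04·8.1)) − 14.695

23.6826 psi


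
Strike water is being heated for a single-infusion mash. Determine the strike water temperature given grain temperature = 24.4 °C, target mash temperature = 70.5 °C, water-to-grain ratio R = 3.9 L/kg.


T_strike = (0.41/R)·(T_mash − T_grain) + T_mash
T_strike = (0.41/3.9)·(70.5 − 24.4) + 70.5

75.3464 °C


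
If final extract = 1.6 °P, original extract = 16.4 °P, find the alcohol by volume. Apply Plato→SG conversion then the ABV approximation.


SG = 259/(259 − P);  ABV = (OG − FG)·131.25
OG = 259/(259 − 16.4) = 1.0676
FG = 259/(259 − 1.6) = 1.0062
ABV = (1.0676 − 1.0062)·131.25

8.0568 % ABV


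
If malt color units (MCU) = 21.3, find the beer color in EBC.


SRM = 1.4922·MCU^0.6859;  EBC = SRM·1.97
SRM = 1.4922·21.3^0.6859 = 12.1608
EBC = 12.1608·1.97

23.9568 EBC


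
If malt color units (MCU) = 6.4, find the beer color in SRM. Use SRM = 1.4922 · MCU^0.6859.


SRM = 1.4922 · 6.4^0.6859

5.3307 SRM


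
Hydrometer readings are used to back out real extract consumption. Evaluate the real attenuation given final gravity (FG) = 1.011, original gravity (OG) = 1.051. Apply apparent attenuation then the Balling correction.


AA = (OG−FG)/(OG−1)·100;  RA = AA·0.8192
AA = (1.051 − 1.011)/(1.051 − 1)·100 = 78.4314
RA = 78.4314·0.8192

64.2510 %


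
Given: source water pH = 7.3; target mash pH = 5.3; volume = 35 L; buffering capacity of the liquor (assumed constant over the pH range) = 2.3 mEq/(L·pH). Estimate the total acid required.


acid = buffering capacity · (pH_source − pH_target) · V
acid = 2.3 · (7.3 − 5.3) · 35

161.0000 mEq


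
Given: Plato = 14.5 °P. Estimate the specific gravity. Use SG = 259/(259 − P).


SG = 259/(259 − 14.5)

1.0593


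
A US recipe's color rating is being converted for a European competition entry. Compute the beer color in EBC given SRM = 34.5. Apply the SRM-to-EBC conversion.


EBC = SRM · 1.97
EBC = 34.5 · 1.97

67.9650 EBC


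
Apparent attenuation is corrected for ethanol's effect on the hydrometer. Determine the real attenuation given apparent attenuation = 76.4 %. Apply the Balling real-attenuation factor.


RA = AA · 0.8192
RA = 76.4 · 0.8192

62.5869 %


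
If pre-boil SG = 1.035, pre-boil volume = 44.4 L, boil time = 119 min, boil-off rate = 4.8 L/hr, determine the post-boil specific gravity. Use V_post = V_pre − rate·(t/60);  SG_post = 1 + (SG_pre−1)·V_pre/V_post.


V_post = 44.4 − 4.8·(119/60) = 34.8800
SG_post = 1 + (1.035 − 1)·44.4/34.8800

1.0446


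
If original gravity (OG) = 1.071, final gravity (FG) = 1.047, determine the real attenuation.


AA = (OG−FG)/(OG−1)·100;  RA = AA·0.8192
AA = (1.071 − 1.047)/(1.071 − 1)·100 = 33.8028
RA = 33.8028·0.8192

27.6913 %


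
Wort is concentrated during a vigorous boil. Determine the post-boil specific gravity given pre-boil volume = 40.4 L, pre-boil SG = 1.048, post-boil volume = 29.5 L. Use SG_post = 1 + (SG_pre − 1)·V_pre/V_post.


pts_pre = (1.048 − 1)·1000 = 48.0000
pts_post = 48.0000·40.4/29.5 = 65.7356
SG_post = 1 + 65.7356/1000

1.0657


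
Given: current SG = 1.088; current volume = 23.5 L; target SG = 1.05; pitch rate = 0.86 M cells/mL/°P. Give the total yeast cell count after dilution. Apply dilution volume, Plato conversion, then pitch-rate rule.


V_w = V·((SG_c−1)/(SG_t−1)−1);  °P = 259 − 259/SG_t;  cells = rate·(V+V_w)·°P
V_w = 23.5·((1.088−1)/(1.05−1)−1) = 17.8600
V_final = 23.5 + 17.8600 = 41.3600
°P = 259 − 259/1.05 = 12.3333
cells = 0.86·41.3600·12.3333

438.6917 billion cells


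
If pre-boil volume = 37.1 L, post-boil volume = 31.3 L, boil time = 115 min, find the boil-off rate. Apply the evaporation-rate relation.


rate = (V_pre − V_post) / (t_min/60)
rate = (37.1 − 31.3) / (115/60)

3.0261 L/hr


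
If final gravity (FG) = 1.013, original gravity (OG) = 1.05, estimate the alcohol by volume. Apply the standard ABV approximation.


ABV = (OG − FG) · 131.25
ABV = (1.05 − 1.013) · 131.25

4.8563 % ABV


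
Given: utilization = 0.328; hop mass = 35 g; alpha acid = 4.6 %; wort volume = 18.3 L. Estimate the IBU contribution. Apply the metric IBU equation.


IBU = (α/100)·mass·U·1000 / V
IBU = (4.6/100)·35·0.328·1000 / 18.3

28.8568 IBU


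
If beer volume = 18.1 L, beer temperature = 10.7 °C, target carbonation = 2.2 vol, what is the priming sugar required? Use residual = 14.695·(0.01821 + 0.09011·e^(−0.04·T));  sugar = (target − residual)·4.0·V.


residual = 14.695·(0.01821 + 0.09011·e^(−0.04·10.7)) = 1.1307
sugar = (2.2 − 1.1307)·4.0·18.1

77.4171 g


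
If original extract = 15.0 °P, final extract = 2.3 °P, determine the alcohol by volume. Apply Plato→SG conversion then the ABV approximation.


SG = 259/(259 − P);  ABV = (OG − FG)·131.25
OG = 259/(259 − 15.0) = 1.0615
FG = 259/(259 − 2.3) = 1.0090
ABV = (1.0615 − 1.0090)·131.25

6.8927 % ABV


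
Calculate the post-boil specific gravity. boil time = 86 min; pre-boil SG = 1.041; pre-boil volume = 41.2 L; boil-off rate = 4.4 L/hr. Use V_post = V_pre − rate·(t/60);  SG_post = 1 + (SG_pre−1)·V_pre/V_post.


V_post = 41.2 − 4.4·(86/60) = 34.8933
SG_post = 1 + (1.041 − 1)·41.2/34.8933

1.0484


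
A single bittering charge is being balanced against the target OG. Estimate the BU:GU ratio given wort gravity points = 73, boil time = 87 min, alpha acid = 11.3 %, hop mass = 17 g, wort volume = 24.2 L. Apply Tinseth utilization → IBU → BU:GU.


U = 1.65·0.000125^(GP/1000)·(1−e^(−0.04t))/4.15;  IBU = (α/100)·m·U·1000/V;  BU:GU = IBU/GP
U = 1.65·0.000125^(73/1000)·(1−e^(−0.04·87))/4.15 = 0.1999
IBU = (11.3/100)·17·0.1999·1000/24.2 = 15.8720
BU:GU = 15.8720/73

0.2174


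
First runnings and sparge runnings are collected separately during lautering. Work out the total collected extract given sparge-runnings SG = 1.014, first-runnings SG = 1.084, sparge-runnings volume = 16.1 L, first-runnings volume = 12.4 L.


total = Σ (SG_i − 1)·1000·V_i
first = (1.084 − 1)·1000·12.4 = 1041.6000
sparge = (1.014 − 1)·1000·16.1 = 225.4000
total = 1041.6000 + 225.4000

1267.0000 gravity·L


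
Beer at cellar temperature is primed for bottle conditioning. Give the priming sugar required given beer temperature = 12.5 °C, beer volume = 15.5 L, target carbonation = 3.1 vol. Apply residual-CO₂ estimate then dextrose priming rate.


residual = 14.695·(0.01821 + 0.09011·e^(−0.04·T));  sugar = (target − residual)·4.0·V
residual = 14.695·(0.01821 + 0.09011·e^(−0.04·12.5)) = 1.0707
sugar = (3.1 − 1.0707)·4.0·15.5

125.8139 g


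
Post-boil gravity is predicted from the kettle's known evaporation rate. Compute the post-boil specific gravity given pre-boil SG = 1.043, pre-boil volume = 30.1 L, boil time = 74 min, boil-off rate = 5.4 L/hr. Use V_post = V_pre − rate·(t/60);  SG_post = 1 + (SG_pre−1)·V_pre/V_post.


V_post = 30.1 − 5.4·(74/60) = 23.4400
SG_post = 1 + (1.043 − 1)·30.1/23.4400

1.0552


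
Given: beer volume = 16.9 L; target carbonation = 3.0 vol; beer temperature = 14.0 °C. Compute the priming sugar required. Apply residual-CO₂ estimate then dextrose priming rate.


residual = 14.695·(0.01821 + 0.09011·e^(−0.04·T));  sugar = (target − residual)·4.0·V
residual = 14.695·(0.01821 + 0.09011·e^(−0.04·14.0)) = 1.0240
sugar = (3.0 − 1.0240)·4.0·16.9

133.5795 g


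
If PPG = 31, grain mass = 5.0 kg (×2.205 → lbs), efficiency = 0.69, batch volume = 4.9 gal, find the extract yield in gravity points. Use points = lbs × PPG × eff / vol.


lbs = 5.0 × 2.205 = 11.0250
points = 11.0250 × 31 × 0.69 / 4.9

48.1275 points


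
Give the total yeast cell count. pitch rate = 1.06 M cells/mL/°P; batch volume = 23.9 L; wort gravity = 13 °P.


cells (billions) = rate · V_L · °P
cells = 1.06 · 23.9 · 13

329.3420 billion cells


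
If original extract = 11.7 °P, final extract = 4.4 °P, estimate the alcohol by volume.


SG = 259/(259 − P);  ABV = (OG − FG)·131.25
OG = 259/(259 − 11.7) = 1.0473
FG = 259/(259 − 4.4) = 1.0173
ABV = (1.0473 − 1.0173)·131.25

3.9413 % ABV


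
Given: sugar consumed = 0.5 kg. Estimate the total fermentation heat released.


Q = m_sugar · 590 kJ/kg
Q = 0.5 · 590

295.0000 kJ


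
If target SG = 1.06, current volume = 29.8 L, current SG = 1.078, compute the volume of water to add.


V_water = V·((SG_curr − 1)/(SG_target − 1) − 1)
V_water = 29.8·((1.078 − 1)/(1.06 − 1) − 1)

8.9400 L


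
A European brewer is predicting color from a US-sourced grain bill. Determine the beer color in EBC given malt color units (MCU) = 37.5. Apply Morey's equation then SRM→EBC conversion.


SRM = 1.4922·MCU^0.6859;  EBC = SRM·1.97
SRM = 1.4922·37.5^0.6859 = 17.9248
EBC = 17.9248·1.97

35.3119 EBC


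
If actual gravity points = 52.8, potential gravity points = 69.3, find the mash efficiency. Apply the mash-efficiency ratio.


efficiency = actual / potential × 100
efficiency = 52.8 / 69.3 × 100

76.1905 %


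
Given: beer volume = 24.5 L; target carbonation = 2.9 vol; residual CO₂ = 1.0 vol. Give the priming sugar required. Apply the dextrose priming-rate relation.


sugar = (target − residual)·4.0·V
sugar = (2.9 − 1.0)·4.0·24.5

186.2000 g


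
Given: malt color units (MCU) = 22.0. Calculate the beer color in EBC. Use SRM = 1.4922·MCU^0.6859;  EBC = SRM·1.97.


SRM = 1.4922·22.0^0.6859 = 12.4335
EBC = 12.4335·1.97

24.4941 EBC


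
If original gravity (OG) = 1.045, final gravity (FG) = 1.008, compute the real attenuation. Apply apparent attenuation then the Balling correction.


AA = (OG−FG)/(OG−1)·100;  RA = AA·0.8192
AA = (1.045 − 1.008)/(1.045 − 1)·100 = 82.2222
RA = 82.2222·0.8192

67.3564 %


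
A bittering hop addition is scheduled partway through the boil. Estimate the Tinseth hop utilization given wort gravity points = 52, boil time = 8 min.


U = 1.65·0.000125^(GP/1000) · (1 − e^(−0.04·t))/4.15
bigness = 1.65·0.000125^(52/1000) = 1.0340
boil_factor = (1 − e^(−0.04·8))/4.15 = 0.0660
U = 1.0340 · 0.0660

0.0682


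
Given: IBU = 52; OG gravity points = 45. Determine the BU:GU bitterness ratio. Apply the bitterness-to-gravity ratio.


BU:GU = IBU / OG_points
BU:GU = 52 / 45

1.1556


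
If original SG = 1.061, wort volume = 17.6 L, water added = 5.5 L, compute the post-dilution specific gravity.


SG_new = 1 + (SG_old − 1)·V_old/(V_old + V_water)
pts = (1.061 − 1)·1000·17.6/(17.6 + 5.5) = 46.4762
SG_new = 1 + 46.4762/1000

1.0465


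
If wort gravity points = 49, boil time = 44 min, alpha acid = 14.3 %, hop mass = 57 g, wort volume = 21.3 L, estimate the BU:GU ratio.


U = 1.65·0.000125^(GP/1000)·(1−e^(−0.04t))/4.15;  IBU = (α/100)·m·U·1000/V;  BU:GU = IBU/GP
U = 1.65·0.000125^(49/1000)·(1−e^(−0.04·44))/4.15 = 0.2119
IBU = (14.3/100)·57·0.2119·1000/21.3 = 81.1003
BU:GU = 81.1003/49

1.6551
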